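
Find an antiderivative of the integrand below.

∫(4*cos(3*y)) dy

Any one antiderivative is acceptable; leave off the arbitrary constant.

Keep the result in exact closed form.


Answer: 4*sin(3*y)/3.


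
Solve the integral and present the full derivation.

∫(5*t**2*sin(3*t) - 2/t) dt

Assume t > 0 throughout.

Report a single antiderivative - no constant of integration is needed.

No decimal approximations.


Step 1. Rewrite: now ∫(-2/t) dt + ∫(5*t**2*sin(3*t)) dt.
Step 2. Integrate ∫(5*t**2*sin(3*t)) dt by parts with u = t**2, dv = (5*sin(3*t)) dt, so v = -5*cos(3*t)/3: now -5*t**2*cos(3*t)/3 + ∫(-2/t) dt + ∫(10*t*cos(3*t)/3) dt.
Step 3. Integrate ∫(10*t*cos(3*t)/3) dt by parts with u = t, dv = (10*cos(3*t)/3) dt, so v = 10*sin(3*t)/9: now -5*t**2*cos(3*t)/3 + 10*t*sin(3*t)/9 + ∫(-2/t) dt + ∫(-10*sin(3*t)/9) dt.
Step 4. Evaluate the standard form: now -5*t**2*cos(3*t)/3 + 10*t*sin(3*t)/9 + 10*cos(3*t)/27 + ∫(-2/t) dt.
Step 5. Evaluate the standard form [assuming t > 0]: now -5*t**2*cos(3*t)/3 + 10*t*sin(3*t)/9 - 2*log(t) + 10*cos(3*t)/27.
Answer: -5*t**2*cos(3*t)/3 + 10*t*sin(3*t)/9 - 2*log(t) + 10*cos(3*t)/27.


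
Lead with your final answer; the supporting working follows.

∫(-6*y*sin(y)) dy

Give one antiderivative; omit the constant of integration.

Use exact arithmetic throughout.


The answer is 6*y*cos(y) - 6*sin(y).
Step 1. Integrate ∫(-6*y*sin(y)) dy by parts with u = y, dv = (-6*sin(y)) dy, so v = 6*cos(y): now 6*y*cos(y) + ∫(-6*cos(y)) dy.
Step 2. Evaluate the standard form: now 6*y*cos(y) - 6*sin(y).
Answer: 6*y*cos(y) - 6*sin(y).


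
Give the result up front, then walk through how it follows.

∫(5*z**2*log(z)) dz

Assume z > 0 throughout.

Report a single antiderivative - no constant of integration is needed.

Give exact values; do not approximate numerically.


The answer is 5*z**3*log(z)/3 - 5*z**3/9.
Step 1. Integrate ∫(5*z**2*log(z)) dz by parts with u = log(z), dv = (5*z**2) dz, so v = 5*z**3/3 [assuming z > 0]: now 5*z**3*log(z)/3 + ∫(-5*z**2/3) dz.
Step 2. Evaluate the standard form: now 5*z**3*log(z)/3 - 5*z**3/9.
Answer: 5*z**3*log(z)/3 - 5*z**3/9.


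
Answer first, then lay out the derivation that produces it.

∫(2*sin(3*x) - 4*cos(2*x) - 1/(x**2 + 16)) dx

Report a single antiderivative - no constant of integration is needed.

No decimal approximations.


The answer is -2*sin(2*x) - 2*cos(3*x)/3 - atan(x/4)/4.
Step 1. Rewrite: now ∫(-1/(x**2 + 16)) dx + ∫(2*sin(3*x)) dx + ∫(-4*cos(2*x)) dx.
Step 2. Evaluate the standard form: now -atan(x/4)/4 + ∫(2*sin(3*x)) dx + ∫(-4*cos(2*x)) dx.
Step 3. Evaluate the standard form: now -2*cos(3*x)/3 - atan(x/4)/4 + ∫(-4*cos(2*x)) dx.
Step 4. Evaluate the standard form: now -2*sin(2*x) - 2*cos(3*x)/3 - atan(x/4)/4.
Answer: -2*sin(2*x) - 2*cos(3*x)/3 - atan(x/4)/4.


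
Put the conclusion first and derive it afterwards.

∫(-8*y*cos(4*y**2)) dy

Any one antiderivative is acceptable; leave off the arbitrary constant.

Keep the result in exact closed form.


The answer is -sin(4*y**2).
Step 1. Substitute u = y**2, turning ∫(-8*y*cos(4*y**2)) dy into ∫(-4*cos(4*u)) du: now ∫(-4*cos(4*u)) du.
Step 2. Evaluate the standard form: now -sin(4*u).
Step 3. Substitute back u = y**2: now -sin(4*y**2).
Answer: -sin(4*y**2).


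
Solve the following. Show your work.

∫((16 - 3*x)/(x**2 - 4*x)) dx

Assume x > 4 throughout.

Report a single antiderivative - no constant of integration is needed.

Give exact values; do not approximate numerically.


Step 1. Decompose ∫((16 - 3*x)/(x**2 - 4*x)) dx by partial fractions, (16 - 3*x)/(x**2 - 4*x) = 1/(x - 4) - 4/x: now ∫(-4/x) dx + ∫(1/(x - 4)) dx.
Step 2. Evaluate the standard form [assuming x > 4]: now log(x - 4) + ∫(-4/x) dx.
Step 3. Evaluate the standard form [assuming x > 0]: now -4*log(x) + log(x - 4).
Answer: -4*log(x) + log(x - 4).


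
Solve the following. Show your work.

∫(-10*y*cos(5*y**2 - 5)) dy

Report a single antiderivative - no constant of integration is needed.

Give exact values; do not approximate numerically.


Step 1. Substitute u = y**2 - 1, turning ∫(-10*y*cos(5*y**2 - 5)) dy into ∫(-5*cos(5*u)) du: now ∫(-5*cos(5*u)) du.
Step 2. Evaluate the standard form: now -sin(5*u).
Step 3. Substitute back u = y**2 - 1: now -sin(5*y**2 - 5).
Answer: -sin(5*y**2 - 5).


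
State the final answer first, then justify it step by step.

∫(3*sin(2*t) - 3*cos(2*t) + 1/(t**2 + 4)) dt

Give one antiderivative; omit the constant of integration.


The answer is -3*sin(2*t)/2 - 3*cos(2*t)/2 + atan(t/2)/2.
Step 1. Rewrite: now ∫(1/(t**2 + 4)) dt + ∫(3*sin(2*t)) dt + ∫(-3*cos(2*t)) dt.
Step 2. Evaluate the standard form: now atan(t/2)/2 + ∫(3*sin(2*t)) dt + ∫(-3*cos(2*t)) dt.
Step 3. Evaluate the standard form: now -3*sin(2*t)/2 + atan(t/2)/2 + ∫(3*sin(2*t)) dt.
Step 4. Evaluate the standard form: now -3*sin(2*t)/2 - 3*cos(2*t)/2 + atan(t/2)/2.
Answer: -3*sin(2*t)/2 - 3*cos(2*t)/2 + atan(t/2)/2.


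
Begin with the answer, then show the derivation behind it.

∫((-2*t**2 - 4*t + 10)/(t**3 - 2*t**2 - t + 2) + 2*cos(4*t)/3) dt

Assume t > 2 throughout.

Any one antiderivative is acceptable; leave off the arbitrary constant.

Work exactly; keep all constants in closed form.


The answer is -2*log(t - 2) - 2*log(t - 1) + 2*log(t + 1) + sin(4*t)/6.
Step 1. Rewrite: now ∫((-2*t**2 - 4*t + 10)/(t**3 - 2*t**2 - t + 2)) dt + ∫(2*cos(4*t)/3) dt.
Step 2. Evaluate the standard form: now sin(4*t)/6 + ∫((-2*t**2 - 4*t + 10)/(t**3 - 2*t**2 - t + 2)) dt.
Step 3. Decompose ∫((-2*t**2 - 4*t + 10)/(t**3 - 2*t**2 - t + 2)) dt by partial fractions, (-2*t**2 - 4*t + 10)/(t**3 - 2*t**2 - t + 2) = 2/(t + 1) - 2/(t - 1) - 2/(t - 2): now sin(4*t)/6 + ∫(-2/(t - 2)) dt + ∫(-2/(t - 1)) dt + ∫(2/(t + 1)) dt.
Step 4. Evaluate the standard form [assuming t > 2]: now -2*log(t - 2) + sin(4*t)/6 + ∫(-2/(t - 1)) dt + ∫(2/(t + 1)) dt.
Step 5. Evaluate the standard form [assuming t > 1]: now -2*log(t - 2) - 2*log(t - 1) + sin(4*t)/6 + ∫(2/(t + 1)) dt.
Step 6. Evaluate the standard form [assuming t > -1]: now -2*log(t - 2) - 2*log(t - 1) + 2*log(t + 1) + sin(4*t)/6.
Answer: -2*log(t - 2) - 2*log(t - 1) + 2*log(t + 1) + sin(4*t)/6.


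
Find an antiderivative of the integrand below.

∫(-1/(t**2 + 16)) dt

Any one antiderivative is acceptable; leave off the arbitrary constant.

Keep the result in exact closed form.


Answer: -atan(t/4)/4.


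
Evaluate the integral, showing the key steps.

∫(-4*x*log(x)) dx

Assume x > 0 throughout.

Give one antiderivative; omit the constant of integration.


Step 1. Integrate ∫(-4*x*log(x)) dx by parts with u = log(x), dv = (-4*x) dx, so v = -2*x**2 [assuming x > 0]: now -2*x**2*log(x) + ∫(2*x) dx.
Step 2. Evaluate the standard form: now -2*x**2*log(x) + x**2.
Answer: -2*x**2*log(x) + x**2.


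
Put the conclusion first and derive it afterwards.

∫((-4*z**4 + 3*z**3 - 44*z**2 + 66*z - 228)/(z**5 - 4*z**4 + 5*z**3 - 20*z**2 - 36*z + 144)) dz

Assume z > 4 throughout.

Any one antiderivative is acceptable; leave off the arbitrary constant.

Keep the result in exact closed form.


The answer is -5*log(z - 4) + 3*log(z - 2) - 2*log(z + 2) - atan(z/3).
Step 1. Decompose ∫((-4*z**4 + 3*z**3 - 44*z**2 + 66*z - 228)/(z**5 - 4*z**4 + 5*z**3 - 20*z**2 - 36*z + 144)) dz by partial fractions, (-4*z**4 + 3*z**3 - 44*z**2 + 66*z - 228)/(z**5 - 4*z**4 + 5*z**3 - 20*z**2 - 36*z + 144) = -3/(z**2 + 9) - 2/(z + 2) + 3/(z - 2) - 5/(z - 4): now ∫(-5/(z - 4)) dz + ∫(3/(z - 2)) dz + ∫(-2/(z + 2)) dz + ∫(-3/(z**2 + 9)) dz.
Step 2. Evaluate the standard form [assuming z > -2]: now -2*log(z + 2) + ∫(-5/(z - 4)) dz + ∫(3/(z - 2)) dz + ∫(-3/(z**2 + 9)) dz.
Step 3. Evaluate the standard form [assuming z > 2]: now 3*log(z - 2) - 2*log(z + 2) + ∫(-5/(z - 4)) dz + ∫(-3/(z**2 + 9)) dz.
Step 4. Evaluate the standard form [assuming z > 4]: now -5*log(z - 4) + 3*log(z - 2) - 2*log(z + 2) + ∫(-3/(z**2 + 9)) dz.
Step 5. Evaluate the standard form: now -5*log(z - 4) + 3*log(z - 2) - 2*log(z + 2) - atan(z/3).
Answer: -5*log(z - 4) + 3*log(z - 2) - 2*log(z + 2) - atan(z/3).


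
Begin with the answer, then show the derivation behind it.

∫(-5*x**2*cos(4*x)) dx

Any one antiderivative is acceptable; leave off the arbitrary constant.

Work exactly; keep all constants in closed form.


The answer is -5*x**2*sin(4*x)/4 - 5*x*cos(4*x)/8 + 5*sin(4*x)/32.
Step 1. Integrate ∫(-5*x**2*cos(4*x)) dx by parts with u = x**2, dv = (-5*cos(4*x)) dx, so v = -5*sin(4*x)/4: now -5*x**2*sin(4*x)/4 + ∫(5*x*sin(4*x)/2) dx.
Step 2. Integrate ∫(5*x*sin(4*x)/2) dx by parts with u = x, dv = (5*sin(4*x)/2) dx, so v = -5*cos(4*x)/8: now -5*x**2*sin(4*x)/4 - 5*x*cos(4*x)/8 + ∫(5*cos(4*x)/8) dx.
Step 3. Evaluate the standard form: now -5*x**2*sin(4*x)/4 - 5*x*cos(4*x)/8 + 5*sin(4*x)/32.
Answer: -5*x**2*sin(4*x)/4 - 5*x*cos(4*x)/8 + 5*sin(4*x)/32.


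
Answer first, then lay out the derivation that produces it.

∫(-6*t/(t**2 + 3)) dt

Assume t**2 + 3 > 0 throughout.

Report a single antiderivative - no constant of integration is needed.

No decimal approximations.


The answer is -3*log(t**2 + 3).
Step 1. Substitute u = t**2 + 3, turning ∫(-6*t/(t**2 + 3)) dt into ∫(-3/u) du: now ∫(-3/u) du.
Step 2. Evaluate the standard form [assuming u > 0]: now -3*log(u).
Step 3. Substitute back u = t**2 + 3: now -3*log(t**2 + 3).
Answer: -3*log(t**2 + 3).


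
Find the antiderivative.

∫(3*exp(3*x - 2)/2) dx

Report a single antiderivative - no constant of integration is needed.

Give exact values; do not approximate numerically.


Answer: exp(3*x - 2)/2.


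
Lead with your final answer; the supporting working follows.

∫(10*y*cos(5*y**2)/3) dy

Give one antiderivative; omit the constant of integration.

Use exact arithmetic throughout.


The answer is sin(5*y**2)/3.
Step 1. Substitute u = y**2, turning ∫(10*y*cos(5*y**2)/3) dy into ∫(5*cos(5*u)/3) du: now ∫(5*cos(5*u)/3) du.
Step 2. Evaluate the standard form: now sin(5*u)/3.
Step 3. Substitute back u = y**2: now sin(5*y**2)/3.
Answer: sin(5*y**2)/3.


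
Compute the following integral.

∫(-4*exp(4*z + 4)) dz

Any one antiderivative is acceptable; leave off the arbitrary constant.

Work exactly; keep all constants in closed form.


Answer: -exp(4*z + 4).


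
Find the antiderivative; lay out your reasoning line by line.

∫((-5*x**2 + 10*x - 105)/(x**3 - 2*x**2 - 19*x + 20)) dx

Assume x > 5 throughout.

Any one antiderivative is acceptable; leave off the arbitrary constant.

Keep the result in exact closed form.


Step 1. Decompose ∫((-5*x**2 + 10*x - 105)/(x**3 - 2*x**2 - 19*x + 20)) dx by partial fractions, (-5*x**2 + 10*x - 105)/(x**3 - 2*x**2 - 19*x + 20) = -5/(x + 4) + 5/(x - 1) - 5/(x - 5): now ∫(-5/(x - 5)) dx + ∫(5/(x - 1)) dx + ∫(-5/(x + 4)) dx.
Step 2. Evaluate the standard form [assuming x > 1]: now 5*log(x - 1) + ∫(-5/(x - 5)) dx + ∫(-5/(x + 4)) dx.
Step 3. Evaluate the standard form [assuming x > -4]: now 5*log(x - 1) - 5*log(x + 4) + ∫(-5/(x - 5)) dx.
Step 4. Evaluate the standard form [assuming x > 5]: now -5*log(x - 5) + 5*log(x - 1) - 5*log(x + 4).
Answer: -5*log(x - 5) + 5*log(x - 1) - 5*log(x + 4).


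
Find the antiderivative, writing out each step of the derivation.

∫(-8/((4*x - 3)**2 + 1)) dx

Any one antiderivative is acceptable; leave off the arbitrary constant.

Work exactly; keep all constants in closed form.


Step 1. Substitute u = 4*x - 3, turning ∫(-8/((4*x - 3)**2 + 1)) dx into ∫(-2/(u**2 + 1)) du: now ∫(-2/(u**2 + 1)) du.
Step 2. Evaluate the standard form: now -2*atan(u).
Step 3. Substitute back u = 4*x - 3: now -2*atan(4*x - 3).
Answer: -2*atan(4*x - 3).


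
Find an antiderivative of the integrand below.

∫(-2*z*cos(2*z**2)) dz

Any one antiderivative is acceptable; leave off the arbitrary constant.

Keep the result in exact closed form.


Answer: -sin(2*z**2)/2.


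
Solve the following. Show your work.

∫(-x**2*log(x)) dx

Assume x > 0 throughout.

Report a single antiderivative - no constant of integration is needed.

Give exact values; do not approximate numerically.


Step 1. Integrate ∫(-x**2*log(x)) dx by parts with u = log(x), dv = (-x**2) dx, so v = -x**3/3 [assuming x > 0]: now -x**3*log(x)/3 + ∫(x**2/3) dx.
Step 2. Evaluate the standard form: now -x**3*log(x)/3 + x**3/9.
Answer: -x**3*log(x)/3 + x**3/9.


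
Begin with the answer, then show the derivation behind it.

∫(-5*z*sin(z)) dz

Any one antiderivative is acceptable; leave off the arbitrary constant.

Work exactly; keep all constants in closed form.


The answer is 5*z*cos(z) - 5*sin(z).
Step 1. Integrate ∫(-5*z*sin(z)) dz by parts with u = z, dv = (-5*sin(z)) dz, so v = 5*cos(z): now 5*z*cos(z) + ∫(-5*cos(z)) dz.
Step 2. Evaluate the standard form: now 5*z*cos(z) - 5*sin(z).
Answer: 5*z*cos(z) - 5*sin(z).


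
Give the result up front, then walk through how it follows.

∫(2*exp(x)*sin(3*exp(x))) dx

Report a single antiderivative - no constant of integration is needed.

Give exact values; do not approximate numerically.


The answer is -2*cos(3*exp(x))/3.
Step 1. Substitute u = exp(x), turning ∫(2*exp(x)*sin(3*exp(x))) dx into ∫(2*sin(3*u)) du: now ∫(2*sin(3*u)) du.
Step 2. Evaluate the standard form: now -2*cos(3*u)/3.
Step 3. Substitute back u = exp(x): now -2*cos(3*exp(x))/3.
Answer: -2*cos(3*exp(x))/3.


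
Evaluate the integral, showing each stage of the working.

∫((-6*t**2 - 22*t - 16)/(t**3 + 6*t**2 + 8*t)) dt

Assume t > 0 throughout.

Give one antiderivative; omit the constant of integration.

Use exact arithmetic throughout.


Step 1. Decompose ∫((-6*t**2 - 22*t - 16)/(t**3 + 6*t**2 + 8*t)) dt by partial fractions, (-6*t**2 - 22*t - 16)/(t**3 + 6*t**2 + 8*t) = -3/(t + 4) - 1/(t + 2) - 2/t: now ∫(-2/t) dt + ∫(-1/(t + 2)) dt + ∫(-3/(t + 4)) dt.
Step 2. Evaluate the standard form [assuming t > -2]: now -log(t + 2) + ∫(-2/t) dt + ∫(-3/(t + 4)) dt.
Step 3. Evaluate the standard form [assuming t > -4]: now -log(t + 2) - 3*log(t + 4) + ∫(-2/t) dt.
Step 4. Evaluate the standard form [assuming t > 0]: now -2*log(t) - log(t + 2) - 3*log(t + 4).
Answer: -2*log(t) - log(t + 2) - 3*log(t + 4).


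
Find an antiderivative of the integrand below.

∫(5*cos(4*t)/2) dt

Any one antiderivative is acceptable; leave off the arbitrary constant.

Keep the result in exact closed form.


Answer: 5*sin(4*t)/8.


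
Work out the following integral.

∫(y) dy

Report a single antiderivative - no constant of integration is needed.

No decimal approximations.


Answer: y**2/2.


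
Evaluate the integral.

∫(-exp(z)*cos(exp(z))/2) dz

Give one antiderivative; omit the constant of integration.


Answer: -sin(exp(z))/2.


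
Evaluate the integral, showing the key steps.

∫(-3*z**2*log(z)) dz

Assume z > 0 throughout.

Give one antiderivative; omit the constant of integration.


Step 1. Integrate ∫(-3*z**2*log(z)) dz by parts with u = log(z), dv = (-3*z**2) dz, so v = -z**3 [assuming z > 0]: now -z**3*log(z) + ∫(z**2) dz.
Step 2. Evaluate the standard form: now -z**3*log(z) + z**3/3.
Answer: -z**3*log(z) + z**3/3.


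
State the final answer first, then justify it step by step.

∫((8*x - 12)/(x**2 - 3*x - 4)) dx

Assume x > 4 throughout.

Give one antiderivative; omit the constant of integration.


The answer is 4*log(x - 4) + 4*log(x + 1).
Step 1. Decompose ∫((8*x - 12)/(x**2 - 3*x - 4)) dx by partial fractions, (8*x - 12)/(x**2 - 3*x - 4) = 4/(x + 1) + 4/(x - 4): now ∫(4/(x - 4)) dx + ∫(4/(x + 1)) dx.
Step 2. Evaluate the standard form [assuming x > -1]: now 4*log(x + 1) + ∫(4/(x - 4)) dx.
Step 3. Evaluate the standard form [assuming x > 4]: now 4*log(x - 4) + 4*log(x + 1).
Answer: 4*log(x - 4) + 4*log(x + 1).


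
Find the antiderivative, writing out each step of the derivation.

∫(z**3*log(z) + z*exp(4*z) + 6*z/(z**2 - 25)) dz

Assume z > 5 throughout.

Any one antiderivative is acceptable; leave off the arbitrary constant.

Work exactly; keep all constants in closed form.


Step 1. Rewrite: now ∫(6*z/(z**2 - 25)) dz + ∫(z*exp(4*z)) dz + ∫(z**3*log(z)) dz.
Step 2. Decompose ∫(6*z/(z**2 - 25)) dz by partial fractions, 6*z/(z**2 - 25) = 3/(z + 5) + 3/(z - 5): now ∫(z*exp(4*z)) dz + ∫(z**3*log(z)) dz + ∫(3/(z - 5)) dz + ∫(3/(z + 5)) dz.
Step 3. Evaluate the standard form [assuming z > 5]: now 3*log(z - 5) + ∫(z*exp(4*z)) dz + ∫(z**3*log(z)) dz + ∫(3/(z + 5)) dz.
Step 4. Evaluate the standard form [assuming z > -5]: now 3*log(z - 5) + 3*log(z + 5) + ∫(z*exp(4*z)) dz + ∫(z**3*log(z)) dz.
Step 5. Integrate ∫(z*exp(4*z)) dz by parts with u = z, dv = (exp(4*z)) dz, so v = exp(4*z)/4: now z*exp(4*z)/4 + 3*log(z - 5) + 3*log(z + 5) + ∫(z**3*log(z)) dz + ∫(-exp(4*z)/4) dz.
Step 6. Evaluate the standard form: now z*exp(4*z)/4 - exp(4*z)/16 + 3*log(z - 5) + 3*log(z + 5) + ∫(z**3*log(z)) dz.
Step 7. Integrate ∫(z**3*log(z)) dz by parts with u = log(z), dv = (z**3) dz, so v = z**4/4 [assuming z > 0]: now z**4*log(z)/4 + z*exp(4*z)/4 - exp(4*z)/16 + 3*log(z - 5) + 3*log(z + 5) + ∫(-z**3/4) dz.
Step 8. Evaluate the standard form: now z**4*log(z)/4 - z**4/16 + z*exp(4*z)/4 - exp(4*z)/16 + 3*log(z - 5) + 3*log(z + 5).
Answer: z**4*log(z)/4 - z**4/16 + z*exp(4*z)/4 - exp(4*z)/16 + 3*log(z - 5) + 3*log(z + 5).


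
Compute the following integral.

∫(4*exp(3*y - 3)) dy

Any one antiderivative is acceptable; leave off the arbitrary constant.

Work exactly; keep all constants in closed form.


Answer: 4*exp(3*y - 3)/3.


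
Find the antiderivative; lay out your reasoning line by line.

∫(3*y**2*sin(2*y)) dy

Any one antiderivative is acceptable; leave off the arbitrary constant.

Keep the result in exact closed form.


Step 1. Integrate ∫(3*y**2*sin(2*y)) dy by parts with u = y**2, dv = (3*sin(2*y)) dy, so v = -3*cos(2*y)/2: now -3*y**2*cos(2*y)/2 + ∫(3*y*cos(2*y)) dy.
Step 2. Integrate ∫(3*y*cos(2*y)) dy by parts with u = y, dv = (3*cos(2*y)) dy, so v = 3*sin(2*y)/2: now -3*y**2*cos(2*y)/2 + 3*y*sin(2*y)/2 + ∫(-3*sin(2*y)/2) dy.
Step 3. Evaluate the standard form: now -3*y**2*cos(2*y)/2 + 3*y*sin(2*y)/2 + 3*cos(2*y)/4.
Answer: -3*y**2*cos(2*y)/2 + 3*y*sin(2*y)/2 + 3*cos(2*y)/4.


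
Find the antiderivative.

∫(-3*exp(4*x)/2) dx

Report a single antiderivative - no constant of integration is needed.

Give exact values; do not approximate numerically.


Answer: -3*exp(4*x)/8.


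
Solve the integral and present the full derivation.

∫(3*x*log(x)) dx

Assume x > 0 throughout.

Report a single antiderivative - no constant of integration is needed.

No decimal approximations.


Step 1. Integrate ∫(3*x*log(x)) dx by parts with u = log(x), dv = (3*x) dx, so v = 3*x**2/2 [assuming x > 0]: now 3*x**2*log(x)/2 + ∫(-3*x/2) dx.
Step 2. Evaluate the standard form: now 3*x**2*log(x)/2 - 3*x**2/4.
Answer: 3*x**2*log(x)/2 - 3*x**2/4.


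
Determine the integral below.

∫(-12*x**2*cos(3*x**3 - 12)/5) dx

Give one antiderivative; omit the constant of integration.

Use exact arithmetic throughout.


Answer: -4*sin(3*x**3 - 12)/15.


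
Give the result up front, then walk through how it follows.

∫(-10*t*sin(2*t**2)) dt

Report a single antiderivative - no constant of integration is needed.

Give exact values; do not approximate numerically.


The answer is 5*cos(2*t**2)/2.
Step 1. Substitute u = t**2, turning ∫(-10*t*sin(2*t**2)) dt into ∫(-5*sin(2*u)) du: now ∫(-5*sin(2*u)) du.
Step 2. Evaluate the standard form: now 5*cos(2*u)/2.
Step 3. Substitute back u = t**2: now 5*cos(2*t**2)/2.
Answer: 5*cos(2*t**2)/2.


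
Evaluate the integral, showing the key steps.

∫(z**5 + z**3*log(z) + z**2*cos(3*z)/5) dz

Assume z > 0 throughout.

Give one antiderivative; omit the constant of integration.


Step 1. Rewrite: now ∫(z**5) dz + ∫(z**2*cos(3*z)/5) dz + ∫(z**3*log(z)) dz.
Step 2. Integrate ∫(z**3*log(z)) dz by parts with u = log(z), dv = (z**3) dz, so v = z**4/4 [assuming z > 0]: now z**4*log(z)/4 + ∫(-z**3/4) dz + ∫(z**5) dz + ∫(z**2*cos(3*z)/5) dz.
Step 3. Evaluate the standard form: now z**4*log(z)/4 - z**4/16 + ∫(z**5) dz + ∫(z**2*cos(3*z)/5) dz.
Step 4. Evaluate the standard form: now z**6/6 + z**4*log(z)/4 - z**4/16 + ∫(z**2*cos(3*z)/5) dz.
Step 5. Integrate ∫(z**2*cos(3*z)/5) dz by parts with u = z**2, dv = (cos(3*z)/5) dz, so v = sin(3*z)/15: now z**6/6 + z**4*log(z)/4 - z**4/16 + z**2*sin(3*z)/15 + ∫(-2*z*sin(3*z)/15) dz.
Step 6. Integrate ∫(-2*z*sin(3*z)/15) dz by parts with u = z, dv = (-2*sin(3*z)/15) dz, so v = 2*cos(3*z)/45: now z**6/6 + z**4*log(z)/4 - z**4/16 + z**2*sin(3*z)/15 + 2*z*cos(3*z)/45 + ∫(-2*cos(3*z)/45) dz.
Step 7. Evaluate the standard form: now z**6/6 + z**4*log(z)/4 - z**4/16 + z**2*sin(3*z)/15 + 2*z*cos(3*z)/45 - 2*sin(3*z)/135.
Answer: z**6/6 + z**4*log(z)/4 - z**4/16 + z**2*sin(3*z)/15 + 2*z*cos(3*z)/45 - 2*sin(3*z)/135.


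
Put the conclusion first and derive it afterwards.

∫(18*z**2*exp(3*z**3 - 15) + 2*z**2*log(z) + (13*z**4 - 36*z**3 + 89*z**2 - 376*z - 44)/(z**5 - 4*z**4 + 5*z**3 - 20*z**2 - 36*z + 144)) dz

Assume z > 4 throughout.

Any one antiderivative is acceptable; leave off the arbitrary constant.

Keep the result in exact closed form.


The answer is 2*z**3*log(z)/3 - 2*z**3/9 + 2*exp(3*z**3 - 15) + 3*log(z - 4) + 5*log(z - 2) + 5*log(z + 2) + 4*atan(z/3)/3.
Step 1. Rewrite: now ∫(18*z**2*exp(3*z**3 - 15)) dz + ∫(2*z**2*log(z)) dz + ∫((13*z**4 - 36*z**3 + 89*z**2 - 376*z - 44)/(z**5 - 4*z**4 + 5*z**3 - 20*z**2 - 36*z + 144)) dz.
Step 2. Decompose ∫((13*z**4 - 36*z**3 + 89*z**2 - 376*z - 44)/(z**5 - 4*z**4 + 5*z**3 - 20*z**2 - 36*z + 144)) dz by partial fractions, (13*z**4 - 36*z**3 + 89*z**2 - 376*z - 44)/(z**5 - 4*z**4 + 5*z**3 - 20*z**2 - 36*z + 144) = 4/(z**2 + 9) + 5/(z + 2) + 5/(z - 2) + 3/(z - 4): now ∫(18*z**2*exp(3*z**3 - 15)) dz + ∫(2*z**2*log(z)) dz + ∫(3/(z - 4)) dz + ∫(5/(z - 2)) dz + ∫(5/(z + 2)) dz + ∫(4/(z**2 + 9)) dz.
Step 3. Evaluate the standard form [assuming z > -2]: now 5*log(z + 2) + ∫(18*z**2*exp(3*z**3 - 15)) dz + ∫(2*z**2*log(z)) dz + ∫(3/(z - 4)) dz + ∫(5/(z - 2)) dz + ∫(4/(z**2 + 9)) dz.
Step 4. Evaluate the standard form [assuming z > 2]: now 5*log(z - 2) + 5*log(z + 2) + ∫(18*z**2*exp(3*z**3 - 15)) dz + ∫(2*z**2*log(z)) dz + ∫(3/(z - 4)) dz + ∫(4/(z**2 + 9)) dz.
Step 5. Evaluate the standard form [assuming z > 4]: now 3*log(z - 4) + 5*log(z - 2) + 5*log(z + 2) + ∫(18*z**2*exp(3*z**3 - 15)) dz + ∫(2*z**2*log(z)) dz + ∫(4/(z**2 + 9)) dz.
Step 6. Evaluate the standard form: now 3*log(z - 4) + 5*log(z - 2) + 5*log(z + 2) + 4*atan(z/3)/3 + ∫(18*z**2*exp(3*z**3 - 15)) dz + ∫(2*z**2*log(z)) dz.
Step 7. Substitute u = z**3 - 5, turning ∫(18*z**2*exp(3*z**3 - 15)) dz into ∫(6*exp(3*u)) du: now 3*log(z - 4) + 5*log(z - 2) + 5*log(z + 2) + 4*atan(z/3)/3 + ∫(2*z**2*log(z)) dz + ∫(6*exp(3*u)) du.
Step 8. Evaluate the standard form: now 2*exp(3*u) + 3*log(z - 4) + 5*log(z - 2) + 5*log(z + 2) + 4*atan(z/3)/3 + ∫(2*z**2*log(z)) dz.
Step 9. Substitute back u = z**3 - 5: now 2*exp(3*z**3 - 15) + 3*log(z - 4) + 5*log(z - 2) + 5*log(z + 2) + 4*atan(z/3)/3 + ∫(2*z**2*log(z)) dz.
Step 10. Integrate ∫(2*z**2*log(z)) dz by parts with u = log(z), dv = (2*z**2) dz, so v = 2*z**3/3 [assuming z > 0]: now 2*z**3*log(z)/3 + 2*exp(3*z**3 - 15) + 3*log(z - 4) + 5*log(z - 2) + 5*log(z + 2) + 4*atan(z/3)/3 + ∫(-2*z**2/3) dz.
Step 11. Evaluate the standard form: now 2*z**3*log(z)/3 - 2*z**3/9 + 2*exp(3*z**3 - 15) + 3*log(z - 4) + 5*log(z - 2) + 5*log(z + 2) + 4*atan(z/3)/3.
Answer: 2*z**3*log(z)/3 - 2*z**3/9 + 2*exp(3*z**3 - 15) + 3*log(z - 4) + 5*log(z - 2) + 5*log(z + 2) + 4*atan(z/3)/3.


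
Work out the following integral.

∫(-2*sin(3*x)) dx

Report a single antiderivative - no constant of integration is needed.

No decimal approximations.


Answer: 2*cos(3*x)/3.


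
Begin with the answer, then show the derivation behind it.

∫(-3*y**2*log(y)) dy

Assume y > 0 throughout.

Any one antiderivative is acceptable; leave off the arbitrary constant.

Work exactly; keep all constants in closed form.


The answer is -y**3*log(y) + y**3/3.
Step 1. Integrate ∫(-3*y**2*log(y)) dy by parts with u = log(y), dv = (-3*y**2) dy, so v = -y**3 [assuming y > 0]: now -y**3*log(y) + ∫(y**2) dy.
Step 2. Evaluate the standard form: now -y**3*log(y) + y**3/3.
Answer: -y**3*log(y) + y**3/3.


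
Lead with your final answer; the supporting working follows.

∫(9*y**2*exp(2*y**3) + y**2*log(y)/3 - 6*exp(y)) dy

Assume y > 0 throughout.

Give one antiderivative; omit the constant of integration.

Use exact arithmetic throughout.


The answer is y**3*log(y)/9 - y**3/27 - 6*exp(y) + 3*exp(2*y**3)/2.
Step 1. Rewrite: now ∫(9*y**2*exp(2*y**3)) dy + ∫(y**2*log(y)/3) dy + ∫(-6*exp(y)) dy.
Step 2. Integrate ∫(y**2*log(y)/3) dy by parts with u = log(y), dv = (y**2/3) dy, so v = y**3/9 [assuming y > 0]: now y**3*log(y)/9 + ∫(-y**2/9) dy + ∫(9*y**2*exp(2*y**3)) dy + ∫(-6*exp(y)) dy.
Step 3. Evaluate the standard form: now y**3*log(y)/9 - y**3/27 + ∫(9*y**2*exp(2*y**3)) dy + ∫(-6*exp(y)) dy.
Step 4. Evaluate the standard form: now y**3*log(y)/9 - y**3/27 - 6*exp(y) + ∫(9*y**2*exp(2*y**3)) dy.
Step 5. Substitute u = y**3, turning ∫(9*y**2*exp(2*y**3)) dy into ∫(3*exp(2*u)) du: now y**3*log(y)/9 - y**3/27 - 6*exp(y) + ∫(3*exp(2*u)) du.
Step 6. Evaluate the standard form: now y**3*log(y)/9 - y**3/27 + 3*exp(2*u)/2 - 6*exp(y).
Step 7. Substitute back u = y**3: now y**3*log(y)/9 - y**3/27 - 6*exp(y) + 3*exp(2*y**3)/2.
Answer: y**3*log(y)/9 - y**3/27 - 6*exp(y) + 3*exp(2*y**3)/2.


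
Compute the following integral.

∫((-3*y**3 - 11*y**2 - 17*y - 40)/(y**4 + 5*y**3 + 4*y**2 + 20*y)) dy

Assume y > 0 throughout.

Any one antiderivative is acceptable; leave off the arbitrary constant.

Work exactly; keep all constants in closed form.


Answer: -2*log(y) - log(y + 5) - atan(y/2)/2.


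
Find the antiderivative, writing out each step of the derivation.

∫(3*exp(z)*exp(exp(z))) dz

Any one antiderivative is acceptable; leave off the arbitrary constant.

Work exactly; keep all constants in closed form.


Step 1. Substitute u = exp(z), turning ∫(3*exp(z)*exp(exp(z))) dz into ∫(3*exp(u)) du: now ∫(3*exp(u)) du.
Step 2. Evaluate the standard form: now 3*exp(u).
Step 3. Substitute back u = exp(z): now 3*exp(exp(z)).
Answer: 3*exp(exp(z)).


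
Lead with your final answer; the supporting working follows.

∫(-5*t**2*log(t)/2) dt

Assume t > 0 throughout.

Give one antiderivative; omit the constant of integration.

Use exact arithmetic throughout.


The answer is -5*t**3*log(t)/6 + 5*t**3/18.
Step 1. Integrate ∫(-5*t**2*log(t)/2) dt by parts with u = log(t), dv = (-5*t**2/2) dt, so v = -5*t**3/6 [assuming t > 0]: now -5*t**3*log(t)/6 + ∫(5*t**2/6) dt.
Step 2. Evaluate the standard form: now -5*t**3*log(t)/6 + 5*t**3/18.
Answer: -5*t**3*log(t)/6 + 5*t**3/18.


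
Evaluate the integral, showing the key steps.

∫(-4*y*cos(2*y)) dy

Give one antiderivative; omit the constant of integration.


Step 1. Integrate ∫(-4*y*cos(2*y)) dy by parts with u = y, dv = (-4*cos(2*y)) dy, so v = -2*sin(2*y): now -2*y*sin(2*y) + ∫(2*sin(2*y)) dy.
Step 2. Evaluate the standard form: now -2*y*sin(2*y) - cos(2*y).
Answer: -2*y*sin(2*y) - cos(2*y).


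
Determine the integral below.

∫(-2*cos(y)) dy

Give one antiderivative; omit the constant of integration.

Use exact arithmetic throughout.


Answer: -2*sin(y).


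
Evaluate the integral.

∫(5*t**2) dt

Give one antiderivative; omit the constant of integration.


Answer: 5*t**3/3.


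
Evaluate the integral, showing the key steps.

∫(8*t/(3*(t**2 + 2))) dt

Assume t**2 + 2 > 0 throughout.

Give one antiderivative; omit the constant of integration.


Step 1. Substitute u = t**2 + 2, turning ∫(8*t/(3*(t**2 + 2))) dt into ∫(4/(3*u)) du: now ∫(4/(3*u)) du.
Step 2. Evaluate the standard form [assuming u > 0]: now 4*log(u)/3.
Step 3. Substitute back u = t**2 + 2: now 4*log(t**2 + 2)/3.
Answer: 4*log(t**2 + 2)/3.


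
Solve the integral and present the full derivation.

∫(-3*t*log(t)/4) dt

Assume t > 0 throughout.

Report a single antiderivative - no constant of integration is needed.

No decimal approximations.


Step 1. Integrate ∫(-3*t*log(t)/4) dt by parts with u = log(t), dv = (-3*t/4) dt, so v = -3*t**2/8 [assuming t > 0]: now -3*t**2*log(t)/8 + ∫(3*t/8) dt.
Step 2. Evaluate the standard form: now -3*t**2*log(t)/8 + 3*t**2/16.
Answer: -3*t**2*log(t)/8 + 3*t**2/16.


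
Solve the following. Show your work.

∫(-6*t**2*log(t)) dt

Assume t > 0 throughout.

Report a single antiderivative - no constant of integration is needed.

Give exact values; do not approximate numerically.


Step 1. Integrate ∫(-6*t**2*log(t)) dt by parts with u = log(t), dv = (-6*t**2) dt, so v = -2*t**3 [assuming t > 0]: now -2*t**3*log(t) + ∫(2*t**2) dt.
Step 2. Evaluate the standard form: now -2*t**3*log(t) + 2*t**3/3.
Answer: -2*t**3*log(t) + 2*t**3/3.


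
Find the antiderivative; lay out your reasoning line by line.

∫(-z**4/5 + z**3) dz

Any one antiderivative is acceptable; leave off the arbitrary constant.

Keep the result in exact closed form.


Step 1. Rewrite: now ∫(z**3) dz + ∫(-z**4/5) dz.
Step 2. Evaluate the standard form: now z**4/4 + ∫(-z**4/5) dz.
Step 3. Evaluate the standard form: now -z**5/25 + z**4/4.
Answer: -z**5/25 + z**4/4.


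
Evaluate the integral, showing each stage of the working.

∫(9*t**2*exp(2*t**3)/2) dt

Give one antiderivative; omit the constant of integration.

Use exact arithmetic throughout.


Step 1. Substitute u = t**3, turning ∫(9*t**2*exp(2*t**3)/2) dt into ∫(3*exp(2*u)/2) du: now ∫(3*exp(2*u)/2) du.
Step 2. Evaluate the standard form: now 3*exp(2*u)/4.
Step 3. Substitute back u = t**3: now 3*exp(2*t**3)/4.
Answer: 3*exp(2*t**3)/4.


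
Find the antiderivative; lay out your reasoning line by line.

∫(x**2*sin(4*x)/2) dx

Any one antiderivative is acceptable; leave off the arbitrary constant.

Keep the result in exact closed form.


Step 1. Integrate ∫(x**2*sin(4*x)/2) dx by parts with u = x**2, dv = (sin(4*x)/2) dx, so v = -cos(4*x)/8: now -x**2*cos(4*x)/8 + ∫(x*cos(4*x)/4) dx.
Step 2. Integrate ∫(x*cos(4*x)/4) dx by parts with u = x, dv = (cos(4*x)/4) dx, so v = sin(4*x)/16: now -x**2*cos(4*x)/8 + x*sin(4*x)/16 + ∫(-sin(4*x)/16) dx.
Step 3. Evaluate the standard form: now -x**2*cos(4*x)/8 + x*sin(4*x)/16 + cos(4*x)/64.
Answer: -x**2*cos(4*x)/8 + x*sin(4*x)/16 + cos(4*x)/64.


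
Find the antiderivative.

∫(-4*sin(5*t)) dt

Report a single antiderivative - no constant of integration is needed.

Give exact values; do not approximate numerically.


Answer: 4*cos(5*t)/5.


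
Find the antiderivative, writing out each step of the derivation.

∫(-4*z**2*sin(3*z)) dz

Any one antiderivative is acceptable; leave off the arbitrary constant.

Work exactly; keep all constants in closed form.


Step 1. Integrate ∫(-4*z**2*sin(3*z)) dz by parts with u = z**2, dv = (-4*sin(3*z)) dz, so v = 4*cos(3*z)/3: now 4*z**2*cos(3*z)/3 + ∫(-8*z*cos(3*z)/3) dz.
Step 2. Integrate ∫(-8*z*cos(3*z)/3) dz by parts with u = z, dv = (-8*cos(3*z)/3) dz, so v = -8*sin(3*z)/9: now 4*z**2*cos(3*z)/3 - 8*z*sin(3*z)/9 + ∫(8*sin(3*z)/9) dz.
Step 3. Evaluate the standard form: now 4*z**2*cos(3*z)/3 - 8*z*sin(3*z)/9 - 8*cos(3*z)/27.
Answer: 4*z**2*cos(3*z)/3 - 8*z*sin(3*z)/9 - 8*cos(3*z)/27.


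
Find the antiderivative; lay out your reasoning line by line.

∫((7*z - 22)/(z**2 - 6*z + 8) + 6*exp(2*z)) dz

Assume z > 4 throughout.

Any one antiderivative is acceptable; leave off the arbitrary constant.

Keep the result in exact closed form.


Step 1. Rewrite: now ∫((7*z - 22)/(z**2 - 6*z + 8)) dz + ∫(6*exp(2*z)) dz.
Step 2. Evaluate the standard form: now 3*exp(2*z) + ∫((7*z - 22)/(z**2 - 6*z + 8)) dz.
Step 3. Decompose ∫((7*z - 22)/(z**2 - 6*z + 8)) dz by partial fractions, (7*z - 22)/(z**2 - 6*z + 8) = 4/(z - 2) + 3/(z - 4): now 3*exp(2*z) + ∫(3/(z - 4)) dz + ∫(4/(z - 2)) dz.
Step 4. Evaluate the standard form [assuming z > 2]: now 3*exp(2*z) + 4*log(z - 2) + ∫(3/(z - 4)) dz.
Step 5. Evaluate the standard form [assuming z > 4]: now 3*exp(2*z) + 3*log(z - 4) + 4*log(z - 2).
Answer: 3*exp(2*z) + 3*log(z - 4) + 4*log(z - 2).


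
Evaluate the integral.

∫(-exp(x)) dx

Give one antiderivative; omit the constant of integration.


Answer: -exp(x).


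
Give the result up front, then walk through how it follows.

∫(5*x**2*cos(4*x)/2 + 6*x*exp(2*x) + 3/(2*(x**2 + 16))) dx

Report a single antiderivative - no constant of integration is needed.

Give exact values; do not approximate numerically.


The answer is 5*x**2*sin(4*x)/8 + 3*x*exp(2*x) + 5*x*cos(4*x)/16 - 3*exp(2*x)/2 - 5*sin(4*x)/64 + 3*atan(x/4)/8.
Step 1. Rewrite: now ∫(6*x*exp(2*x)) dx + ∫(5*x**2*cos(4*x)/2) dx + ∫(3/(2*(x**2 + 16))) dx.
Step 2. Evaluate the standard form: now 3*atan(x/4)/8 + ∫(6*x*exp(2*x)) dx + ∫(5*x**2*cos(4*x)/2) dx.
Step 3. Integrate ∫(5*x**2*cos(4*x)/2) dx by parts with u = x**2, dv = (5*cos(4*x)/2) dx, so v = 5*sin(4*x)/8: now 5*x**2*sin(4*x)/8 + 3*atan(x/4)/8 + ∫(6*x*exp(2*x)) dx + ∫(-5*x*sin(4*x)/4) dx.
Step 4. Integrate ∫(-5*x*sin(4*x)/4) dx by parts with u = x, dv = (-5*sin(4*x)/4) dx, so v = 5*cos(4*x)/16: now 5*x**2*sin(4*x)/8 + 5*x*cos(4*x)/16 + 3*atan(x/4)/8 + ∫(6*x*exp(2*x)) dx + ∫(-5*cos(4*x)/16) dx.
Step 5. Evaluate the standard form: now 5*x**2*sin(4*x)/8 + 5*x*cos(4*x)/16 - 5*sin(4*x)/64 + 3*atan(x/4)/8 + ∫(6*x*exp(2*x)) dx.
Step 6. Integrate ∫(6*x*exp(2*x)) dx by parts with u = x, dv = (6*exp(2*x)) dx, so v = 3*exp(2*x): now 5*x**2*sin(4*x)/8 + 3*x*exp(2*x) + 5*x*cos(4*x)/16 - 5*sin(4*x)/64 + 3*atan(x/4)/8 + ∫(-3*exp(2*x)) dx.
Step 7. Evaluate the standard form: now 5*x**2*sin(4*x)/8 + 3*x*exp(2*x) + 5*x*cos(4*x)/16 - 3*exp(2*x)/2 - 5*sin(4*x)/64 + 3*atan(x/4)/8.
Answer: 5*x**2*sin(4*x)/8 + 3*x*exp(2*x) + 5*x*cos(4*x)/16 - 3*exp(2*x)/2 - 5*sin(4*x)/64 + 3*atan(x/4)/8.


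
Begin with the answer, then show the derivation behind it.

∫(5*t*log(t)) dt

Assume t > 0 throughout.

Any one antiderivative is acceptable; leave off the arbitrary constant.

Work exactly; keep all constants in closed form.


The answer is 5*t**2*log(t)/2 - 5*t**2/4.
Step 1. Integrate ∫(5*t*log(t)) dt by parts with u = log(t), dv = (5*t) dt, so v = 5*t**2/2 [assuming t > 0]: now 5*t**2*log(t)/2 + ∫(-5*t/2) dt.
Step 2. Evaluate the standard form: now 5*t**2*log(t)/2 - 5*t**2/4.
Answer: 5*t**2*log(t)/2 - 5*t**2/4.


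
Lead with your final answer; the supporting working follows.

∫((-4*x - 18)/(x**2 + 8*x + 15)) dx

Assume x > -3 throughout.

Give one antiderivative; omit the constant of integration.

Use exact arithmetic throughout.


The answer is -3*log(x + 3) - log(x + 5).
Step 1. Decompose ∫((-4*x - 18)/(x**2 + 8*x + 15)) dx by partial fractions, (-4*x - 18)/(x**2 + 8*x + 15) = -1/(x + 5) - 3/(x + 3): now ∫(-3/(x + 3)) dx + ∫(-1/(x + 5)) dx.
Step 2. Evaluate the standard form [assuming x > -5]: now -log(x + 5) + ∫(-3/(x + 3)) dx.
Step 3. Evaluate the standard form [assuming x > -3]: now -3*log(x + 3) - log(x + 5).
Answer: -3*log(x + 3) - log(x + 5).


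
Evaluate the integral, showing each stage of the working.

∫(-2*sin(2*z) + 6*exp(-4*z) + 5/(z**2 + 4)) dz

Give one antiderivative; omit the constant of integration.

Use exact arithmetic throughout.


Step 1. Rewrite: now ∫(5/(z**2 + 4)) dz + ∫(6*exp(-4*z)) dz + ∫(-2*sin(2*z)) dz.
Step 2. Evaluate the standard form: now ∫(5/(z**2 + 4)) dz + ∫(-2*sin(2*z)) dz - 3*exp(-4*z)/2.
Step 3. Evaluate the standard form: now cos(2*z) + ∫(5/(z**2 + 4)) dz - 3*exp(-4*z)/2.
Step 4. Evaluate the standard form: now cos(2*z) + 5*atan(z/2)/2 - 3*exp(-4*z)/2.
Answer: cos(2*z) + 5*atan(z/2)/2 - 3*exp(-4*z)/2.


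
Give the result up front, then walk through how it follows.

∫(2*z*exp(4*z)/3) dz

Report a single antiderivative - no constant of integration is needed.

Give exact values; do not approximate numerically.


The answer is z*exp(4*z)/6 - exp(4*z)/24.
Step 1. Integrate ∫(2*z*exp(4*z)/3) dz by parts with u = z, dv = (2*exp(4*z)/3) dz, so v = exp(4*z)/6: now z*exp(4*z)/6 + ∫(-exp(4*z)/6) dz.
Step 2. Evaluate the standard form: now z*exp(4*z)/6 - exp(4*z)/24.
Answer: z*exp(4*z)/6 - exp(4*z)/24.


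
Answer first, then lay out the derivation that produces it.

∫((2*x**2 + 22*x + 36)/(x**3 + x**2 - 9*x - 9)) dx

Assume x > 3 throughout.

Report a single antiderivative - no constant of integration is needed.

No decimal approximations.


The answer is 5*log(x - 3) - 2*log(x + 1) - log(x + 3).
Step 1. Decompose ∫((2*x**2 + 22*x + 36)/(x**3 + x**2 - 9*x - 9)) dx by partial fractions, (2*x**2 + 22*x + 36)/(x**3 + x**2 - 9*x - 9) = -1/(x + 3) - 2/(x + 1) + 5/(x - 3): now ∫(5/(x - 3)) dx + ∫(-2/(x + 1)) dx + ∫(-1/(x + 3)) dx.
Step 2. Evaluate the standard form [assuming x > -3]: now -log(x + 3) + ∫(5/(x - 3)) dx + ∫(-2/(x + 1)) dx.
Step 3. Evaluate the standard form [assuming x > -1]: now -2*log(x + 1) - log(x + 3) + ∫(5/(x - 3)) dx.
Step 4. Evaluate the standard form [assuming x > 3]: now 5*log(x - 3) - 2*log(x + 1) - log(x + 3).
Answer: 5*log(x - 3) - 2*log(x + 1) - log(x + 3).


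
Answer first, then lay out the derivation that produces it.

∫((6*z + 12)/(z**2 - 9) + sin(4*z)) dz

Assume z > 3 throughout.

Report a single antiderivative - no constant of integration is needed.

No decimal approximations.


The answer is 5*log(z - 3) + log(z + 3) - cos(4*z)/4.
Step 1. Rewrite: now ∫((6*z + 12)/(z**2 - 9)) dz + ∫(sin(4*z)) dz.
Step 2. Decompose ∫((6*z + 12)/(z**2 - 9)) dz by partial fractions, (6*z + 12)/(z**2 - 9) = 1/(z + 3) + 5/(z - 3): now ∫(5/(z - 3)) dz + ∫(1/(z + 3)) dz + ∫(sin(4*z)) dz.
Step 3. Evaluate the standard form [assuming z > 3]: now 5*log(z - 3) + ∫(1/(z + 3)) dz + ∫(sin(4*z)) dz.
Step 4. Evaluate the standard form [assuming z > -3]: now 5*log(z - 3) + log(z + 3) + ∫(sin(4*z)) dz.
Step 5. Evaluate the standard form: now 5*log(z - 3) + log(z + 3) - cos(4*z)/4.
Answer: 5*log(z - 3) + log(z + 3) - cos(4*z)/4.


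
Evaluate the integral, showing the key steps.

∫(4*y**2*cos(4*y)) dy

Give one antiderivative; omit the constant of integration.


Step 1. Integrate ∫(4*y**2*cos(4*y)) dy by parts with u = y**2, dv = (4*cos(4*y)) dy, so v = sin(4*y): now y**2*sin(4*y) + ∫(-2*y*sin(4*y)) dy.
Step 2. Integrate ∫(-2*y*sin(4*y)) dy by parts with u = y, dv = (-2*sin(4*y)) dy, so v = cos(4*y)/2: now y**2*sin(4*y) + y*cos(4*y)/2 + ∫(-cos(4*y)/2) dy.
Step 3. Evaluate the standard form: now y**2*sin(4*y) + y*cos(4*y)/2 - sin(4*y)/8.
Answer: y**2*sin(4*y) + y*cos(4*y)/2 - sin(4*y)/8.


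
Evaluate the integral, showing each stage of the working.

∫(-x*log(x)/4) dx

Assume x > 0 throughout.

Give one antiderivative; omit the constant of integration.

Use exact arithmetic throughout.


Step 1. Integrate ∫(-x*log(x)/4) dx by parts with u = log(x), dv = (-x/4) dx, so v = -x**2/8 [assuming x > 0]: now -x**2*log(x)/8 + ∫(x/8) dx.
Step 2. Evaluate the standard form: now -x**2*log(x)/8 + x**2/16.
Answer: -x**2*log(x)/8 + x**2/16.


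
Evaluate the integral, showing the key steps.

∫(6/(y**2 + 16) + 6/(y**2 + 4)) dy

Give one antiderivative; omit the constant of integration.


Step 1. Rewrite: now ∫(6/(y**2 + 4)) dy + ∫(6/(y**2 + 16)) dy.
Step 2. Evaluate the standard form: now 3*atan(y/2) + ∫(6/(y**2 + 16)) dy.
Step 3. Evaluate the standard form: now 3*atan(y/4)/2 + 3*atan(y/2).
Answer: 3*atan(y/4)/2 + 3*atan(y/2).


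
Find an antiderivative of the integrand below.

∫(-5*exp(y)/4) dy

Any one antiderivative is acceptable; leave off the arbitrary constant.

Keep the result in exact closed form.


Answer: -5*exp(y)/4.


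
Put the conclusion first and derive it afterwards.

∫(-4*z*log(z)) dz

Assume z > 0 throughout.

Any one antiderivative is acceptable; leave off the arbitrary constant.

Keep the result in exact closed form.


The answer is -2*z**2*log(z) + z**2.
Step 1. Integrate ∫(-4*z*log(z)) dz by parts with u = log(z), dv = (-4*z) dz, so v = -2*z**2 [assuming z > 0]: now -2*z**2*log(z) + ∫(2*z) dz.
Step 2. Evaluate the standard form: now -2*z**2*log(z) + z**2.
Answer: -2*z**2*log(z) + z**2.
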